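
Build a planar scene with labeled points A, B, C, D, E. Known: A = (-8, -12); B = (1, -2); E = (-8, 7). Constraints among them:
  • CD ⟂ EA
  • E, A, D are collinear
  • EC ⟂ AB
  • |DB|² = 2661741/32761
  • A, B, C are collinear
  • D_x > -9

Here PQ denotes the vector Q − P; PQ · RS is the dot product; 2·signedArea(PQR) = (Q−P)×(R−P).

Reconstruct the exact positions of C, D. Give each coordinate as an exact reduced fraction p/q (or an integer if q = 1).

C = (262/181, -272/181)
D = (-8, -272/181)

1. C_x = 262/181  [A, B, C are collinear ∩ EC ⟂ AB]
2. C_y = -272/181  [A, B, C are collinear ∩ EC ⟂ AB]
   → C = (262/181, -272/181)
3. D_x = -8  [E, A, D are collinear ∩ CD ⟂ EA]
4. D_y = -272/181  [E, A, D are collinear ∩ CD ⟂ EA]
   → D = (-8, -272/181)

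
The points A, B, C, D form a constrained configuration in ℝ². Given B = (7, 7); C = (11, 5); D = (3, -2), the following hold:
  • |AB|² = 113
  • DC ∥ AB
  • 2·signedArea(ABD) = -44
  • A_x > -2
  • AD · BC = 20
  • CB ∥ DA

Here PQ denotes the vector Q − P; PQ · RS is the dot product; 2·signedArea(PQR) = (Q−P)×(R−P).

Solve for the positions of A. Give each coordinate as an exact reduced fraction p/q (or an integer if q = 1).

1. A_x = -1  [DC ∥ AB ∩ CB ∥ DA]
2. A_y = 0  [DC ∥ AB ∩ CB ∥ DA]
   → A = (-1, 0)

A = (-1, 0)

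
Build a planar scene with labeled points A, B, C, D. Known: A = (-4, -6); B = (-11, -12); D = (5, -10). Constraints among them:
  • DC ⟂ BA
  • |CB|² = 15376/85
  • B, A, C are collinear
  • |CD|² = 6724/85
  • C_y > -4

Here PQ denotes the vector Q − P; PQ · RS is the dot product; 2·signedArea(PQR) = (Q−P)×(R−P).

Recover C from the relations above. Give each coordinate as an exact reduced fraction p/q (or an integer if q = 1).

1. C_x = -67/85  [B, A, C are collinear ∩ DC ⟂ BA]
2. C_y = -276/85  [B, A, C are collinear ∩ DC ⟂ BA]
   → C = (-67/85, -276/85)

C = (-67/85, -276/85)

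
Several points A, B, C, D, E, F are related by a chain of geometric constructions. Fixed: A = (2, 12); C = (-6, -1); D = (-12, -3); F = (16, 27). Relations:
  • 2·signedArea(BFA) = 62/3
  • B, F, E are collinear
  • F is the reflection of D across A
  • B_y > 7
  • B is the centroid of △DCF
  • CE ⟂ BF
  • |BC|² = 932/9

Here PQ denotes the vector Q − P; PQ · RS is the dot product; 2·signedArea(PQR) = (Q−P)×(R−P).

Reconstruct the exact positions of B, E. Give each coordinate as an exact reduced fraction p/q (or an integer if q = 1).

1. B_x = -2/3  [B is the centroid of △DCF]
2. B_y = 23/3  [B is the centroid of △DCF]
   → B = (-2/3, 23/3)
3. E_x = -5297/733  [B, F, E are collinear ∩ CE ⟂ BF]
4. E_y = 42/733  [B, F, E are collinear ∩ CE ⟂ BF]
   → E = (-5297/733, 42/733)

B = (-2/3, 23/3)
E = (-5297/733, 42/733)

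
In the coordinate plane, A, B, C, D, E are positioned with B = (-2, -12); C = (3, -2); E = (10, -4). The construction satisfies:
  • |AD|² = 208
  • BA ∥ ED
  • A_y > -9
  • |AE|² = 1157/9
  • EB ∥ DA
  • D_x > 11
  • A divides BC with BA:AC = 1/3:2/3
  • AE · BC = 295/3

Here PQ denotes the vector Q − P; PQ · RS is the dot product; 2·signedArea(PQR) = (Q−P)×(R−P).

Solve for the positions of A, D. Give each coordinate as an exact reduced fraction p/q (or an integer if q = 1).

1. A_x = -1/3  [A divides BC with BA:AC = 1/3:2/3]
2. A_y = -26/3  [A divides BC with BA:AC = 1/3:2/3]
   → A = (-1/3, -26/3)
3. D_x = 35/3  [EB ∥ DA ∩ BA ∥ ED]
4. D_y = -2/3  [EB ∥ DA ∩ BA ∥ ED]
   → D = (35/3, -2/3)

A = (-1/3, -26/3)
D = (35/3, -2/3)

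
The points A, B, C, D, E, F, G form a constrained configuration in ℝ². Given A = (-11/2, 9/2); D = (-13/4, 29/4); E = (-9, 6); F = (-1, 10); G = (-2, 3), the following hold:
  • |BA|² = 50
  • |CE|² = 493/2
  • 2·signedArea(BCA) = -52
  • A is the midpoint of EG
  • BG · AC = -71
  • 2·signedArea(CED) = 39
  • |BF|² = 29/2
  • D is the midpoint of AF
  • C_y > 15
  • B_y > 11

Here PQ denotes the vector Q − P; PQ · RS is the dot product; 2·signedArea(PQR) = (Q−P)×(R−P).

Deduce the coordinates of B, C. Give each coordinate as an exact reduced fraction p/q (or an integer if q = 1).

1. C_x = 7/2  [line -5/4·x + 23/4·y + -339/4 = 0 ∩ |CE|² = 493/2]
2. C_y = 31/2  [line -5/4·x + 23/4·y + -339/4 = 0 ∩ |CE|² = 493/2]
   → C = (7/2, 31/2)
3. B_x = -9/2  [2·signedArea(BCA) = -52 ∩ BG · AC = -71]
4. B_y = 23/2  [2·signedArea(BCA) = -52 ∩ BG · AC = -71]
   → B = (-9/2, 23/2)

B = (-9/2, 23/2)
C = (7/2, 31/2)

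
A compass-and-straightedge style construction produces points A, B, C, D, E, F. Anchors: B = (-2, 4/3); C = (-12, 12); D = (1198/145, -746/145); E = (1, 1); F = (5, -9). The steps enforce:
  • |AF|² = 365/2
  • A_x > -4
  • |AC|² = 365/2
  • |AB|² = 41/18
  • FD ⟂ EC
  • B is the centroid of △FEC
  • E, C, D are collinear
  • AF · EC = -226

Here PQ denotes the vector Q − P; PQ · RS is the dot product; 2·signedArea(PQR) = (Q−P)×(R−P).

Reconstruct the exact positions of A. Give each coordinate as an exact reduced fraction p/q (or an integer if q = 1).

1. A_x = -7/2  [line 13·x + -11·y + 62 = 0 ∩ |AF|² = 365/2]
2. A_y = 3/2  [line 13·x + -11·y + 62 = 0 ∩ |AF|² = 365/2]
   → A = (-7/2, 3/2)

A = (-7/2, 3/2)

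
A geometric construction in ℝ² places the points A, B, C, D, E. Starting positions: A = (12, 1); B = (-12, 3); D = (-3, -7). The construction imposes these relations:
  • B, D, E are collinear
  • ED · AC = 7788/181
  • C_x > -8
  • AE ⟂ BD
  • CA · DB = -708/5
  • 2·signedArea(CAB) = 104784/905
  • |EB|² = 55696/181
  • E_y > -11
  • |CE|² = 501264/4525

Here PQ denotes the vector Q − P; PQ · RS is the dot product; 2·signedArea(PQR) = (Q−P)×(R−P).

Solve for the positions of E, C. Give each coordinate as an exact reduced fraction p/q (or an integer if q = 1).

C = (-6612/905, -401/181)
E = (-48/181, -1817/181)

1. E_x = -48/181  [B, D, E are collinear ∩ AE ⟂ BD]
2. E_y = -1817/181  [B, D, E are collinear ∩ AE ⟂ BD]
   → E = (-48/181, -1817/181)
3. C_x = -6612/905  [2·signedArea(CAB) = 104784/905 ∩ CA · DB = -708/5]
4. C_y = -401/181  [2·signedArea(CAB) = 104784/905 ∩ CA · DB = -708/5]
   → C = (-6612/905, -401/181)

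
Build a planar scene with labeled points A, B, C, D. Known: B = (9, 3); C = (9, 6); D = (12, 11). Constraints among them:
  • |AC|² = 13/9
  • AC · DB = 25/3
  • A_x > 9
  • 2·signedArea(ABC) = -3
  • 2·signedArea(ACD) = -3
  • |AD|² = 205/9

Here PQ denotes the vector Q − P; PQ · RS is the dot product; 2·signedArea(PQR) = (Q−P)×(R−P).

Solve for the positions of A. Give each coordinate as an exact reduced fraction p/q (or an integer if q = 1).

A = (10, 20/3)

1. A_x = 10  [2·signedArea(ACD) = -3 ∩ AC · DB = 25/3]
2. A_y = 20/3  [2·signedArea(ACD) = -3 ∩ AC · DB = 25/3]
   → A = (10, 20/3)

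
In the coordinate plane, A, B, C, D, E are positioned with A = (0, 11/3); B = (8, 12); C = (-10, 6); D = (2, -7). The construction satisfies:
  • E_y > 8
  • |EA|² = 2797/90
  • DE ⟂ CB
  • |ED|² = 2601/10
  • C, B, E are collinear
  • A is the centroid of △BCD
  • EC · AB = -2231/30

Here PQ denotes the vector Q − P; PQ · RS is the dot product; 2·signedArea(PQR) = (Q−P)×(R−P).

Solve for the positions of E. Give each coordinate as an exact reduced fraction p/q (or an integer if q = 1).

1. E_x = -31/10  [C, B, E are collinear ∩ DE ⟂ CB]
2. E_y = 83/10  [C, B, E are collinear ∩ DE ⟂ CB]
   → E = (-31/10, 83/10)

E = (-31/10, 83/10)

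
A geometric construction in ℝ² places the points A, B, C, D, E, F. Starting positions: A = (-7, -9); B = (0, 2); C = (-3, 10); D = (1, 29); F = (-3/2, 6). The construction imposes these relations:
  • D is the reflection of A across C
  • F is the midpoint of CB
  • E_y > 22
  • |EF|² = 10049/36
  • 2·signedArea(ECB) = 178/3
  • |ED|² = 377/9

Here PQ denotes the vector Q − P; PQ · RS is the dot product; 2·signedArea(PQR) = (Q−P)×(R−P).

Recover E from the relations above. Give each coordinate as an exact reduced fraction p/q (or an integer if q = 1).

E = (-1/3, 68/3)

1. E_x = -1/3  [line 8·x + 3·y + -196/3 = 0 ∩ |EF|² = 10049/36]
2. E_y = 68/3  [line 8·x + 3·y + -196/3 = 0 ∩ |EF|² = 10049/36]
   → E = (-1/3, 68/3)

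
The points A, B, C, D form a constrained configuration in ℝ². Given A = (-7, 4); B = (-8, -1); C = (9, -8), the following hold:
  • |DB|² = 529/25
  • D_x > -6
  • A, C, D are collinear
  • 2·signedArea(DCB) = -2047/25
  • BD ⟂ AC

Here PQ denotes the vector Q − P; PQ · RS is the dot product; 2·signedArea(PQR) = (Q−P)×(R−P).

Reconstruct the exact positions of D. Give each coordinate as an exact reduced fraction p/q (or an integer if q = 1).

D = (-131/25, 67/25)

1. D_x = -131/25  [A, C, D are collinear ∩ BD ⟂ AC]
2. D_y = 67/25  [A, C, D are collinear ∩ BD ⟂ AC]
   → D = (-131/25, 67/25)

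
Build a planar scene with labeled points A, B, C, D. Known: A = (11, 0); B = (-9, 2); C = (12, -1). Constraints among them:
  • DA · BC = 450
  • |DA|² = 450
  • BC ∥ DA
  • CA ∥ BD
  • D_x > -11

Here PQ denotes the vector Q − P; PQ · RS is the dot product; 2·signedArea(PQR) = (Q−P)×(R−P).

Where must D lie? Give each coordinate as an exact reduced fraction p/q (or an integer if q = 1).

D = (-10, 3)

1. D_x = -10  [BC ∥ DA ∩ CA ∥ BD]
2. D_y = 3  [BC ∥ DA ∩ CA ∥ BD]
   → D = (-10, 3)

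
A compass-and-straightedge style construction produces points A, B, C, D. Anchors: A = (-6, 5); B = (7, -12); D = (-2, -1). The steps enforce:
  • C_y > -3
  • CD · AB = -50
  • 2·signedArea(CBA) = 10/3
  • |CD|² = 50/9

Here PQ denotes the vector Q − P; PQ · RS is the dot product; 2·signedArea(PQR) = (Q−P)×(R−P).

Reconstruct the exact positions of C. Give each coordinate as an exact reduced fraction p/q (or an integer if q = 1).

C = (-1/3, -8/3)

1. C_x = -1/3  [CD · AB = -50 ∩ 2·signedArea(CBA) = 10/3]
2. C_y = -8/3  [CD · AB = -50 ∩ 2·signedArea(CBA) = 10/3]
   → C = (-1/3, -8/3)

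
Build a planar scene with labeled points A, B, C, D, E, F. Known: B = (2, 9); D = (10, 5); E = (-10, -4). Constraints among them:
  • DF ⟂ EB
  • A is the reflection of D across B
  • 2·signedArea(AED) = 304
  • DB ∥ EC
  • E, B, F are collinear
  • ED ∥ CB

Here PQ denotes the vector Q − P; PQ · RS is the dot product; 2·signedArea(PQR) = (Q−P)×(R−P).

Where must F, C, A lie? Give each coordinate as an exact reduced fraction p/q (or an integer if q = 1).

1. F_x = 1154/313  [E, B, F are collinear ∩ DF ⟂ EB]
2. F_y = 3389/313  [E, B, F are collinear ∩ DF ⟂ EB]
   → F = (1154/313, 3389/313)
3. C_x = -18  [ED ∥ CB ∩ DB ∥ EC]
4. C_y = 0  [ED ∥ CB ∩ DB ∥ EC]
   → C = (-18, 0)
5. A_x = -6  [A is the reflection of D across B]
6. A_y = 13  [A is the reflection of D across B]
   → A = (-6, 13)

A = (-6, 13)
C = (-18, 0)
F = (1154/313, 3389/313)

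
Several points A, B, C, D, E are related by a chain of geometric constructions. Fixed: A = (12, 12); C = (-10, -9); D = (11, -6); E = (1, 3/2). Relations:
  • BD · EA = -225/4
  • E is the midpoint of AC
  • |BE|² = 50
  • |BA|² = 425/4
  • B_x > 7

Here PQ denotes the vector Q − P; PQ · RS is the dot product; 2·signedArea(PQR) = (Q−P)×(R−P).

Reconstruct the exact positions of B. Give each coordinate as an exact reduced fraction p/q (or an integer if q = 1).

B = (8, 5/2)

1. B_x = 8  [line -11·x + -21/2·y + 457/4 = 0 ∩ |BA|² = 425/4]
2. B_y = 5/2  [line -11·x + -21/2·y + 457/4 = 0 ∩ |BA|² = 425/4]
   → B = (8, 5/2)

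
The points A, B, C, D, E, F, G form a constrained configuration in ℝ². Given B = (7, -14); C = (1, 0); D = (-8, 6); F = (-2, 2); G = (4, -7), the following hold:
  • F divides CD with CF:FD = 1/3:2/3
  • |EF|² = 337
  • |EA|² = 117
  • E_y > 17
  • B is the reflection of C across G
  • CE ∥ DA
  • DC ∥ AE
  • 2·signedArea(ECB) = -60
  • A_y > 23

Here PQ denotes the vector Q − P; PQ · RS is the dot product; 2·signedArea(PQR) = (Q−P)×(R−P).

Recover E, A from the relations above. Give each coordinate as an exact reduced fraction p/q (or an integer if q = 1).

A = (-20, 24)
E = (-11, 18)

1. E_x = -11  [line 14·x + 6·y + 46 = 0 ∩ |EF|² = 337]
2. E_y = 18  [line 14·x + 6·y + 46 = 0 ∩ |EF|² = 337]
   → E = (-11, 18)
3. A_x = -20  [DC ∥ AE ∩ CE ∥ DA]
4. A_y = 24  [DC ∥ AE ∩ CE ∥ DA]
   → A = (-20, 24)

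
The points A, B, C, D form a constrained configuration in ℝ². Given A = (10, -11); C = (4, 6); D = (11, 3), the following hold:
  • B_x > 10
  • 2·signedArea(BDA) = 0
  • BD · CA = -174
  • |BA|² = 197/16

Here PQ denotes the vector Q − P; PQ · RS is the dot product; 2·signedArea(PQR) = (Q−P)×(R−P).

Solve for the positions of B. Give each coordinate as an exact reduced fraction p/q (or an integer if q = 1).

B = (41/4, -15/2)

1. B_x = 41/4  [2·signedArea(BDA) = 0 ∩ BD · CA = -174]
2. B_y = -15/2  [2·signedArea(BDA) = 0 ∩ BD · CA = -174]
   → B = (41/4, -15/2)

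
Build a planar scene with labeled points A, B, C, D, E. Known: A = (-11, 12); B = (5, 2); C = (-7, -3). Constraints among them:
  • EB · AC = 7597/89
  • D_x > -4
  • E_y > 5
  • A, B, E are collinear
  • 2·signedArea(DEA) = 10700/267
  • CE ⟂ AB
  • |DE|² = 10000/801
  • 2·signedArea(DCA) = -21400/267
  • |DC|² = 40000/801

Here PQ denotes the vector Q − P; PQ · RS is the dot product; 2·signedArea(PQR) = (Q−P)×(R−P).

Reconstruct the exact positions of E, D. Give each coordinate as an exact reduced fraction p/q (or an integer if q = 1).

1. E_x = -123/89  [A, B, E are collinear ∩ CE ⟂ AB]
2. E_y = 533/89  [A, B, E are collinear ∩ CE ⟂ AB]
   → E = (-123/89, 533/89)
3. D_x = -869/267  [2·signedArea(DEA) = 10700/267 ∩ 2·signedArea(DCA) = -21400/267]
4. D_y = 799/267  [2·signedArea(DEA) = 10700/267 ∩ 2·signedArea(DCA) = -21400/267]
   → D = (-869/267, 799/267)

D = (-869/267, 799/267)
E = (-123/89, 533/89)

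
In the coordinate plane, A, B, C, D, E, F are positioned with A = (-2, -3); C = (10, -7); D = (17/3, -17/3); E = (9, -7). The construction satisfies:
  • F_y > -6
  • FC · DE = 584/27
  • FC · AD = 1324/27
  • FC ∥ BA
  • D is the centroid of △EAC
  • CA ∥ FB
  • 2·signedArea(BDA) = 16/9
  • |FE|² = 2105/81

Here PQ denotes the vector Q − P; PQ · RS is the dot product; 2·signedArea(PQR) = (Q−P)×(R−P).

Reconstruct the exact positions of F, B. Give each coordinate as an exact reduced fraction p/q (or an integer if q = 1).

1. F_x = 38/9  [FC · DE = 584/27 ∩ FC · AD = 1324/27]
2. F_y = -47/9  [FC · DE = 584/27 ∩ FC · AD = 1324/27]
   → F = (38/9, -47/9)
3. B_x = -70/9  [FC ∥ BA ∩ CA ∥ FB]
4. B_y = -11/9  [FC ∥ BA ∩ CA ∥ FB]
   → B = (-70/9, -11/9)

B = (-70/9, -11/9)
F = (38/9, -47/9)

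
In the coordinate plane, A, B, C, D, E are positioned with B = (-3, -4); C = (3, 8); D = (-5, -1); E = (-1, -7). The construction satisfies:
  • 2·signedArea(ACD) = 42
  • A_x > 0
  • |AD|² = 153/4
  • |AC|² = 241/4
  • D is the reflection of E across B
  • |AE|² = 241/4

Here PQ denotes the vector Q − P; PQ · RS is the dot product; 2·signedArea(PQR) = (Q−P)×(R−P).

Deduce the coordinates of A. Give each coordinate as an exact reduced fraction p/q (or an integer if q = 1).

A = (1, 1/2)

1. A_x = 1  [line 9·x + -8·y + -5 = 0 ∩ |AD|² = 153/4]
2. A_y = 1/2  [line 9·x + -8·y + -5 = 0 ∩ |AD|² = 153/4]
   → A = (1, 1/2)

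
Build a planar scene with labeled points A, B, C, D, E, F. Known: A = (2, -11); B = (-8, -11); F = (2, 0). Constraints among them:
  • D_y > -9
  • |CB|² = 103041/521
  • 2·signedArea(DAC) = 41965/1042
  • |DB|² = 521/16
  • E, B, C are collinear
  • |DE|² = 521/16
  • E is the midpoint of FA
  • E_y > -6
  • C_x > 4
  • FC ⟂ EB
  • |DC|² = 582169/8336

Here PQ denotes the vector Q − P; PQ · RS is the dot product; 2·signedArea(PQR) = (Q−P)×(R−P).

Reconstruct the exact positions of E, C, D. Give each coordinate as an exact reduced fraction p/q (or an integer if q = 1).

1. E_x = 2  [E is the midpoint of FA]
2. E_y = -11/2  [E is the midpoint of FA]
   → E = (2, -11/2)
3. C_x = 2252/521  [E, B, C are collinear ∩ FC ⟂ EB]
4. C_y = -2200/521  [E, B, C are collinear ∩ FC ⟂ EB]
   → C = (2252/521, -2200/521)
5. D_x = -3  [line -3531/521·x + 1210/521·y + -1221/1042 = 0 ∩ |DB|² = 521/16]
6. D_y = -33/4  [line -3531/521·x + 1210/521·y + -1221/1042 = 0 ∩ |DB|² = 521/16]
   → D = (-3, -33/4)

C = (2252/521, -2200/521)
D = (-3, -33/4)
E = (2, -11/2)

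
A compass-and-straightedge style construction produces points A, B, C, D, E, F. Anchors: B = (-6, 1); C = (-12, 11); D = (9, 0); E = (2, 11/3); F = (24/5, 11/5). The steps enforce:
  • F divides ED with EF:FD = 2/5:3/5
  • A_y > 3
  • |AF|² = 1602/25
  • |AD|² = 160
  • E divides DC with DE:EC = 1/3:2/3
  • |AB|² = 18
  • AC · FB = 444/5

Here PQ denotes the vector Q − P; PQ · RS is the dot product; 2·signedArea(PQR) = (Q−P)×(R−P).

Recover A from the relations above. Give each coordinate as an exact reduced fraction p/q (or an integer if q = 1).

1. A_x = -3  [line 54/5·x + 6/5·y + 138/5 = 0 ∩ |AF|² = 1602/25]
2. A_y = 4  [line 54/5·x + 6/5·y + 138/5 = 0 ∩ |AF|² = 1602/25]
   → A = (-3, 4)

A = (-3, 4)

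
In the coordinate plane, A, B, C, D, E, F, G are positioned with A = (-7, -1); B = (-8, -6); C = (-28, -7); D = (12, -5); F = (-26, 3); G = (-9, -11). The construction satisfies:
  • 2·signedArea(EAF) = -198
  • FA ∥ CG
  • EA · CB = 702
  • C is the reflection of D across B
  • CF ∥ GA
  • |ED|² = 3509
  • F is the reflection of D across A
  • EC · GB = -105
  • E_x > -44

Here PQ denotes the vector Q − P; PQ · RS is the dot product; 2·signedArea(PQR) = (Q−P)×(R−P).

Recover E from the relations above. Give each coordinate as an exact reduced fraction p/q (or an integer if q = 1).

1. E_x = -43  [EA · CB = 702 ∩ 2·signedArea(EAF) = -198]
2. E_y = 17  [EA · CB = 702 ∩ 2·signedArea(EAF) = -198]
   → E = (-43, 17)

E = (-43, 17)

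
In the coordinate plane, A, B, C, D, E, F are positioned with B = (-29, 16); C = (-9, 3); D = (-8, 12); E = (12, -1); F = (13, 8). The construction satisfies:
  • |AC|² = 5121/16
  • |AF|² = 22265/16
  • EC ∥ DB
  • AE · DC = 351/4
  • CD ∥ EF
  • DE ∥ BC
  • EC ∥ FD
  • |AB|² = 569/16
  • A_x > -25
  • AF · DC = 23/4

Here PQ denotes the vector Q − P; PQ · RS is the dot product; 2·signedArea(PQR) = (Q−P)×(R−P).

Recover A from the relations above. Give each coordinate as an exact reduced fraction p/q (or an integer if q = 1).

1. A_x = -24  [line 1·x + 9·y + -363/4 = 0 ∩ |AB|² = 569/16]
2. A_y = 51/4  [line 1·x + 9·y + -363/4 = 0 ∩ |AB|² = 569/16]
   → A = (-24, 51/4)

A = (-24, 51/4)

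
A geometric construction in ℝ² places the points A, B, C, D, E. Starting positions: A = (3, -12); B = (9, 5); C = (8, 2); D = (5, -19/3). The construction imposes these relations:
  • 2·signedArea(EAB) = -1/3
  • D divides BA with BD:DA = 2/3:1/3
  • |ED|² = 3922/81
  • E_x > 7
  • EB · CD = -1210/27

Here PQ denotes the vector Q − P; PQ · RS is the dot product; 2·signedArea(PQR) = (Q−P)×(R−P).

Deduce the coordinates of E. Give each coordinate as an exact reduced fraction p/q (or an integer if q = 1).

1. E_x = 22/3  [EB · CD = -1210/27 ∩ 2·signedArea(EAB) = -1/3]
2. E_y = 2/9  [EB · CD = -1210/27 ∩ 2·signedArea(EAB) = -1/3]
   → E = (22/3, 2/9)

E = (22/3, 2/9)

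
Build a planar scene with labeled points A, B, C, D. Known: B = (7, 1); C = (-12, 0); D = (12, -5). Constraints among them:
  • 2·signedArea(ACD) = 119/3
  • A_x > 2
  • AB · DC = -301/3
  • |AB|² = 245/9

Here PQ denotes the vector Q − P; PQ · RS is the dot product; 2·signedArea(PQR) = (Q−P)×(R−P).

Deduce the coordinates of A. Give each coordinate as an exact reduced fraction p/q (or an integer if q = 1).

1. A_x = 7/3  [AB · DC = -301/3 ∩ 2·signedArea(ACD) = 119/3]
2. A_y = -4/3  [AB · DC = -301/3 ∩ 2·signedArea(ACD) = 119/3]
   → A = (7/3, -4/3)

A = (7/3, -4/3)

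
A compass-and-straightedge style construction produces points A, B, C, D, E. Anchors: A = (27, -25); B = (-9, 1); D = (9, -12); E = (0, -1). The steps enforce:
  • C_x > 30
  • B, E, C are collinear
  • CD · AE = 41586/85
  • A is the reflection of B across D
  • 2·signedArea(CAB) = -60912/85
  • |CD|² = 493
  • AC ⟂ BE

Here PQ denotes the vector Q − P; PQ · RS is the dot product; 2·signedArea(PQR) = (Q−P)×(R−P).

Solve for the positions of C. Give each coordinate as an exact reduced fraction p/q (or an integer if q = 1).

1. C_x = 2619/85  [B, E, C are collinear ∩ AC ⟂ BE]
2. C_y = -667/85  [B, E, C are collinear ∩ AC ⟂ BE]
   → C = (2619/85, -667/85)

C = (2619/85, -667/85)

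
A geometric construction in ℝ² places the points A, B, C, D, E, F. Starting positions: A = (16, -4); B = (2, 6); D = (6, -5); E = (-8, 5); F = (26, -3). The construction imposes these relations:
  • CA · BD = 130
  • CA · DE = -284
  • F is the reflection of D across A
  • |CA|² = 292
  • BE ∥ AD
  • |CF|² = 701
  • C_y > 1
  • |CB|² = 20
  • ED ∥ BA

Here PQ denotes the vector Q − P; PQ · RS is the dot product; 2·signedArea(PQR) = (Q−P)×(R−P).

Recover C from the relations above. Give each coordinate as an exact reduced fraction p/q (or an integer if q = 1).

1. C_x = 0  [CA · DE = -284 ∩ CA · BD = 130]
2. C_y = 2  [CA · DE = -284 ∩ CA · BD = 130]
   → C = (0, 2)

C = (0, 2)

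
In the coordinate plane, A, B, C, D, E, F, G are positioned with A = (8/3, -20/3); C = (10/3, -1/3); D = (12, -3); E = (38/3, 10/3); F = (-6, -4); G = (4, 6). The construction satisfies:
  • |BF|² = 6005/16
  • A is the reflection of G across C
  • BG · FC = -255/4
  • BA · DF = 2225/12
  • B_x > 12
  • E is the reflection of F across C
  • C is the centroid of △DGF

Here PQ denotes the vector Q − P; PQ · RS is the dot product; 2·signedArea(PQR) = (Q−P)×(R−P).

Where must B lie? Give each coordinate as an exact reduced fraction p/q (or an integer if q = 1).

B = (25/2, 7/4)

1. B_x = 25/2  [BA · DF = 2225/12 ∩ BG · FC = -255/4]
2. B_y = 7/4  [BA · DF = 2225/12 ∩ BG · FC = -255/4]
   → B = (25/2, 7/4)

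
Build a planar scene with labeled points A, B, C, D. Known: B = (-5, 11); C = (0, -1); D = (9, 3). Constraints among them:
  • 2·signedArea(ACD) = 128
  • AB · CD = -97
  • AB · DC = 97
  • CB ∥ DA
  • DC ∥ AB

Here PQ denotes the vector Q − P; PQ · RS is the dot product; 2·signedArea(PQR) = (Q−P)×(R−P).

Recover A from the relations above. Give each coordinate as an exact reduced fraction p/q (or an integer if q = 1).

1. A_x = 4  [DC ∥ AB ∩ CB ∥ DA]
2. A_y = 15  [DC ∥ AB ∩ CB ∥ DA]
   → A = (4, 15)

A = (4, 15)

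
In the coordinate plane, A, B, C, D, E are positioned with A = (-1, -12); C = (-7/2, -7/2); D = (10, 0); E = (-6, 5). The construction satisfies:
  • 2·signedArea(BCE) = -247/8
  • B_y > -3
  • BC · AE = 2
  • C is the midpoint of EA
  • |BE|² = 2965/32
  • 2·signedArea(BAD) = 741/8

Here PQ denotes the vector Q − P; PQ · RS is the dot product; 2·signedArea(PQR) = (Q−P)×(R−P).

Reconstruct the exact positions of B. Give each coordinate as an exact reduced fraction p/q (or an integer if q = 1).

B = (-1/8, -21/8)

1. B_x = -1/8  [2·signedArea(BCE) = -247/8 ∩ BC · AE = 2]
2. B_y = -21/8  [2·signedArea(BCE) = -247/8 ∩ BC · AE = 2]
   → B = (-1/8, -21/8)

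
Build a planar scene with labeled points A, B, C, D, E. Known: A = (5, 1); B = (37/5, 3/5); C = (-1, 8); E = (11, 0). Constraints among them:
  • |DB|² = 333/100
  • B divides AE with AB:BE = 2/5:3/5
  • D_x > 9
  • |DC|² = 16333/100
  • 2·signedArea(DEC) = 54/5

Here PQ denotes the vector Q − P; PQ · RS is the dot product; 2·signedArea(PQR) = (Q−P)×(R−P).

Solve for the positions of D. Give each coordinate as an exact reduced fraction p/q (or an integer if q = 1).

D = (46/5, 3/10)

1. D_x = 46/5  [line -8·x + -12·y + 386/5 = 0 ∩ |DB|² = 333/100]
2. D_y = 3/10  [line -8·x + -12·y + 386/5 = 0 ∩ |DB|² = 333/100]
   → D = (46/5, 3/10)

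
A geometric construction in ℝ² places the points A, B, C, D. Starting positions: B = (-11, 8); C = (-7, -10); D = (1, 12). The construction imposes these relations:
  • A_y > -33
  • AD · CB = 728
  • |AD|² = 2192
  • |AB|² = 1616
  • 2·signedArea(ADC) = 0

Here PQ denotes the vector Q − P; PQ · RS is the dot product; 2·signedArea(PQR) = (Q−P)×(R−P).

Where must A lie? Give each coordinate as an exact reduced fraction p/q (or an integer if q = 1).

A = (-15, -32)

1. A_x = -15  [2·signedArea(ADC) = 0 ∩ AD · CB = 728]
2. A_y = -32  [2·signedArea(ADC) = 0 ∩ AD · CB = 728]
   → A = (-15, -32)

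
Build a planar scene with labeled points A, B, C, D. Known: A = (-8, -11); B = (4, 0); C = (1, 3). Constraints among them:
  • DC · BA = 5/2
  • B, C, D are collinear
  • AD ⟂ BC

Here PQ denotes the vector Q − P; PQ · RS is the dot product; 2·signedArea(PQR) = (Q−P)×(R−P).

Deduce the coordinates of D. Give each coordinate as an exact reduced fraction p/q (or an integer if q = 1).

D = (7/2, 1/2)

1. D_x = 7/2  [B, C, D are collinear ∩ AD ⟂ BC]
2. D_y = 1/2  [B, C, D are collinear ∩ AD ⟂ BC]
   → D = (7/2, 1/2)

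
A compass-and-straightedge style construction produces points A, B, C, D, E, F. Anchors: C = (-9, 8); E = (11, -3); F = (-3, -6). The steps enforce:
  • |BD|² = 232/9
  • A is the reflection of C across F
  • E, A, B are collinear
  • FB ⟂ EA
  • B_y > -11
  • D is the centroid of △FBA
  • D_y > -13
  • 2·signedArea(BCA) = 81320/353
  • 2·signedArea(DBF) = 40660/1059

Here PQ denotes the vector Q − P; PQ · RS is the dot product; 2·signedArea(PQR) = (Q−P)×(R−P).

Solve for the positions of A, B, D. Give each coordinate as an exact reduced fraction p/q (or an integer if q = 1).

A = (3, -20)
B = (2579/353, -3830/353)
D = (2579/1059, -4336/353)

1. A_x = 3  [A is the reflection of C across F]
2. A_y = -20  [A is the reflection of C across F]
   → A = (3, -20)
3. B_x = 2579/353  [E, A, B are collinear ∩ FB ⟂ EA]
4. B_y = -3830/353  [E, A, B are collinear ∩ FB ⟂ EA]
   → B = (2579/353, -3830/353)
5. D_x = 2579/1059  [D is the centroid of △FBA]
6. D_y = -4336/353  [D is the centroid of △FBA]
   → D = (2579/1059, -4336/353)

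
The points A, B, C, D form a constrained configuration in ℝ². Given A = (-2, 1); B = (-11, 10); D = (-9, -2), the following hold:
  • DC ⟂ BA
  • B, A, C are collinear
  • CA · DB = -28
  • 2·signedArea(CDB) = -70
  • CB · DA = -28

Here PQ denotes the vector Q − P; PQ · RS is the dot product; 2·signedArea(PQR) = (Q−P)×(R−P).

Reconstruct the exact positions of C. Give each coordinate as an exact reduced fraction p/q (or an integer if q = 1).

C = (-4, 3)

1. C_x = -4  [B, A, C are collinear ∩ DC ⟂ BA]
2. C_y = 3  [B, A, C are collinear ∩ DC ⟂ BA]
   → C = (-4, 3)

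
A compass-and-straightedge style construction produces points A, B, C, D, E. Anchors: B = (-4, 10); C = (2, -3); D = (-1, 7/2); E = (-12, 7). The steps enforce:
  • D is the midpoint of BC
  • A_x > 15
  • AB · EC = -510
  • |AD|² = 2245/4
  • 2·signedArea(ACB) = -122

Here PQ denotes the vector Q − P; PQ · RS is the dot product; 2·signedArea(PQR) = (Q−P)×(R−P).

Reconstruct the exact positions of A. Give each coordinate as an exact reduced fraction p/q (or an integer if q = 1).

A = (16, -13)

1. A_x = 16  [2·signedArea(ACB) = -122 ∩ AB · EC = -510]
2. A_y = -13  [2·signedArea(ACB) = -122 ∩ AB · EC = -510]
   → A = (16, -13)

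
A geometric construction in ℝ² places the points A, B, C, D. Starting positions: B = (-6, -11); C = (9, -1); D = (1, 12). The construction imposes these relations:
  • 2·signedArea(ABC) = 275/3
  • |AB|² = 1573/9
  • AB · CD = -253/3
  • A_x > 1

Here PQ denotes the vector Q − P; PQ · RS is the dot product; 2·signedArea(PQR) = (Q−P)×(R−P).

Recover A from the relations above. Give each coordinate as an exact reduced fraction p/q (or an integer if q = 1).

A = (4/3, 0)

1. A_x = 4/3  [2·signedArea(ABC) = 275/3 ∩ AB · CD = -253/3]
2. A_y = 0  [2·signedArea(ABC) = 275/3 ∩ AB · CD = -253/3]
   → A = (4/3, 0)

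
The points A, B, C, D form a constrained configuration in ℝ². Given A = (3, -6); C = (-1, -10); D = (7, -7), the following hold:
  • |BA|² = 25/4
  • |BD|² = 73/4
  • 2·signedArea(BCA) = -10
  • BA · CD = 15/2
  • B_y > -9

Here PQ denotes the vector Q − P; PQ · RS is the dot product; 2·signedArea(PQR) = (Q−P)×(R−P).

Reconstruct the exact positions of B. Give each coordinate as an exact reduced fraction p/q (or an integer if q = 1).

1. B_x = 3  [BA · CD = 15/2 ∩ 2·signedArea(BCA) = -10]
2. B_y = -17/2  [BA · CD = 15/2 ∩ 2·signedArea(BCA) = -10]
   → B = (3, -17/2)

B = (3, -17/2)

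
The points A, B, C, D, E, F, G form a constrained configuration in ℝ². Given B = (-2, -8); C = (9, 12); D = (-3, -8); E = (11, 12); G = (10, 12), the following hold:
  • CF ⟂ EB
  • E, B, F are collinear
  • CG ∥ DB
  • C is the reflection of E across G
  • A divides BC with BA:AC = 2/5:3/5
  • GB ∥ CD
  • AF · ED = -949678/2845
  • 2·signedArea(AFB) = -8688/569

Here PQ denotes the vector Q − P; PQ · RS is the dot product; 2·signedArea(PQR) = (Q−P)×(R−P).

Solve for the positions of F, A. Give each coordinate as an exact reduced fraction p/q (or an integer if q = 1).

A = (12/5, 0)
F = (5921/569, 6308/569)

1. F_x = 5921/569  [E, B, F are collinear ∩ CF ⟂ EB]
2. F_y = 6308/569  [E, B, F are collinear ∩ CF ⟂ EB]
   → F = (5921/569, 6308/569)
3. A_x = 12/5  [A divides BC with BA:AC = 2/5:3/5]
4. A_y = 0  [A divides BC with BA:AC = 2/5:3/5]
   → A = (12/5, 0)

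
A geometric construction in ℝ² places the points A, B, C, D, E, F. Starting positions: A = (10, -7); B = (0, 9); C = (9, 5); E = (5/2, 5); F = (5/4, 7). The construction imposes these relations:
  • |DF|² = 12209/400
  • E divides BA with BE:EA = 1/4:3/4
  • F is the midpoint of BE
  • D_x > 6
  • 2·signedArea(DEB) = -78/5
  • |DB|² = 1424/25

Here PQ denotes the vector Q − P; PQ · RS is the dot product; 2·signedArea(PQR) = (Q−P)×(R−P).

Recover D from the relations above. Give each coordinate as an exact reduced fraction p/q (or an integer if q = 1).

D = (32/5, 5)

1. D_x = 32/5  [line -4·x + -5/2·y + 381/10 = 0 ∩ |DF|² = 12209/400]
2. D_y = 5  [line -4·x + -5/2·y + 381/10 = 0 ∩ |DF|² = 12209/400]
   → D = (32/5, 5)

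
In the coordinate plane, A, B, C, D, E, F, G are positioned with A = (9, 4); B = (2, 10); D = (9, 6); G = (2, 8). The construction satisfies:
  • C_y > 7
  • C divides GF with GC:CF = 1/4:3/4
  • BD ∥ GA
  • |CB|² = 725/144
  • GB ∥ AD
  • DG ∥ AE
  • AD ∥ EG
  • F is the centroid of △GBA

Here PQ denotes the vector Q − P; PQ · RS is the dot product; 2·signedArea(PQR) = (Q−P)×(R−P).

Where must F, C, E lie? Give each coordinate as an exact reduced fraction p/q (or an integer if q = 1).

C = (31/12, 47/6)
E = (2, 6)
F = (13/3, 22/3)

1. F_x = 13/3  [F is the centroid of △GBA]
2. F_y = 22/3  [F is the centroid of △GBA]
   → F = (13/3, 22/3)
3. C_x = 31/12  [C divides GF with GC:CF = 1/4:3/4]
4. C_y = 47/6  [C divides GF with GC:CF = 1/4:3/4]
   → C = (31/12, 47/6)
5. E_x = 2  [AD ∥ EG ∩ DG ∥ AE]
6. E_y = 6  [AD ∥ EG ∩ DG ∥ AE]
   → E = (2, 6)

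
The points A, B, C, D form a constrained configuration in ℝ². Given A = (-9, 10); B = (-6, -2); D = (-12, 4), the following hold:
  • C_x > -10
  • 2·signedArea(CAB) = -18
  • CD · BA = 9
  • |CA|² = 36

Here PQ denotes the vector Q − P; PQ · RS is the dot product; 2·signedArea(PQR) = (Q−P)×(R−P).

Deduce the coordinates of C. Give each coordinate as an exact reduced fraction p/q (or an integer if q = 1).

C = (-9, 4)

1. C_x = -9  [2·signedArea(CAB) = -18 ∩ CD · BA = 9]
2. C_y = 4  [2·signedArea(CAB) = -18 ∩ CD · BA = 9]
   → C = (-9, 4)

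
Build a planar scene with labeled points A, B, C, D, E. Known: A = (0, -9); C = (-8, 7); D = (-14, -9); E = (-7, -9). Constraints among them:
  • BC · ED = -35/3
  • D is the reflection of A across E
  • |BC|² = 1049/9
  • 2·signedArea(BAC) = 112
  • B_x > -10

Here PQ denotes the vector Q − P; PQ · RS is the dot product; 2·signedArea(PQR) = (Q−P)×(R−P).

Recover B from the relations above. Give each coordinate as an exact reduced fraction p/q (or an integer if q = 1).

1. B_x = -29/3  [BC · ED = -35/3 ∩ 2·signedArea(BAC) = 112]
2. B_y = -11/3  [BC · ED = -35/3 ∩ 2·signedArea(BAC) = 112]
   → B = (-29/3, -11/3)

B = (-29/3, -11/3)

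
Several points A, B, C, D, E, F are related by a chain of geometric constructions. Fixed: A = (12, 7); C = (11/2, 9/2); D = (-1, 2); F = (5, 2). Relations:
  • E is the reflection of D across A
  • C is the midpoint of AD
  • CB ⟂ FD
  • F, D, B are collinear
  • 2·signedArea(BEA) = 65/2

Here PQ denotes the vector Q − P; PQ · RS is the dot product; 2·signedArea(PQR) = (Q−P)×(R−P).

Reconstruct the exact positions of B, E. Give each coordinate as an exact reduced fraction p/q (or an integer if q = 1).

B = (11/2, 2)
E = (25, 12)

1. B_x = 11/2  [F, D, B are collinear ∩ CB ⟂ FD]
2. B_y = 2  [F, D, B are collinear ∩ CB ⟂ FD]
   → B = (11/2, 2)
3. E_x = 25  [E is the reflection of D across A]
4. E_y = 12  [E is the reflection of D across A]
   → E = (25, 12)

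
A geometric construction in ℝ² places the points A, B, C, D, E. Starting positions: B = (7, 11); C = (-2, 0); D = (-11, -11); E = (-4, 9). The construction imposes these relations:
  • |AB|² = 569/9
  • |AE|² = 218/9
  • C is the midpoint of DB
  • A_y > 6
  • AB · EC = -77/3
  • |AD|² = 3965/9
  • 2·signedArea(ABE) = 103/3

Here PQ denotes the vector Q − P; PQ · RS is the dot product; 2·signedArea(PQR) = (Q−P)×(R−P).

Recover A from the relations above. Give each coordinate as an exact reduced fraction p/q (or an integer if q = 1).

A = (1/3, 20/3)

1. A_x = 1/3  [AB · EC = -77/3 ∩ 2·signedArea(ABE) = 103/3]
2. A_y = 20/3  [AB · EC = -77/3 ∩ 2·signedArea(ABE) = 103/3]
   → A = (1/3, 20/3)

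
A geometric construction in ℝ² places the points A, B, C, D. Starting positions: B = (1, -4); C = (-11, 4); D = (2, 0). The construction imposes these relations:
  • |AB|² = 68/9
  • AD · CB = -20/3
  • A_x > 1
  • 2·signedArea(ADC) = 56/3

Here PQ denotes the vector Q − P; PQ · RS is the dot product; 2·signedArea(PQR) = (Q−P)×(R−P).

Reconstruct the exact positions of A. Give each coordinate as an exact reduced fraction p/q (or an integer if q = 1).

A = (5/3, -4/3)

1. A_x = 5/3  [2·signedArea(ADC) = 56/3 ∩ AD · CB = -20/3]
2. A_y = -4/3  [2·signedArea(ADC) = 56/3 ∩ AD · CB = -20/3]
   → A = (5/3, -4/3)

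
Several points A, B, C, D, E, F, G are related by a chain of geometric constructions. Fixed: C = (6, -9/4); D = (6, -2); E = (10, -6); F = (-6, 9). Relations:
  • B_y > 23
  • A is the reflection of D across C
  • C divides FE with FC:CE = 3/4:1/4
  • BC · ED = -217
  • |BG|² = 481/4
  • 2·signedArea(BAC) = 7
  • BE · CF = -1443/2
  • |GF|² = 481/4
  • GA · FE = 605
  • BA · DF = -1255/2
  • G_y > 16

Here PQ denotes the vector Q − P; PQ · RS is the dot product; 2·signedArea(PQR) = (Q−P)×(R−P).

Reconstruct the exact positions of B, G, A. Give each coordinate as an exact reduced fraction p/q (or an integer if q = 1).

1. B_x = -22  [BC · ED = -217 ∩ BE · CF = -1443/2]
2. B_y = 24  [BC · ED = -217 ∩ BE · CF = -1443/2]
   → B = (-22, 24)
3. A_x = 6  [A is the reflection of D across C]
4. A_y = -5/2  [A is the reflection of D across C]
   → A = (6, -5/2)
5. G_x = -14  [line -16·x + 15·y + -943/2 = 0 ∩ |BG|² = 481/4]
6. G_y = 33/2  [line -16·x + 15·y + -943/2 = 0 ∩ |BG|² = 481/4]
   → G = (-14, 33/2)

A = (6, -5/2)
B = (-22, 24)
G = (-14, 33/2)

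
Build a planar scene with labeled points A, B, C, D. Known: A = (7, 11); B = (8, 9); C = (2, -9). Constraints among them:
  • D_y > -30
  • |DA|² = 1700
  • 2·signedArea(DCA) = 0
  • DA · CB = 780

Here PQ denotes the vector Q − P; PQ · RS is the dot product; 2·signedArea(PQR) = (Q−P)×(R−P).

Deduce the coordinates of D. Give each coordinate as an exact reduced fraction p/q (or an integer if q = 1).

D = (-3, -29)

1. D_x = -3  [2·signedArea(DCA) = 0 ∩ DA · CB = 780]
2. D_y = -29  [2·signedArea(DCA) = 0 ∩ DA · CB = 780]
   → D = (-3, -29)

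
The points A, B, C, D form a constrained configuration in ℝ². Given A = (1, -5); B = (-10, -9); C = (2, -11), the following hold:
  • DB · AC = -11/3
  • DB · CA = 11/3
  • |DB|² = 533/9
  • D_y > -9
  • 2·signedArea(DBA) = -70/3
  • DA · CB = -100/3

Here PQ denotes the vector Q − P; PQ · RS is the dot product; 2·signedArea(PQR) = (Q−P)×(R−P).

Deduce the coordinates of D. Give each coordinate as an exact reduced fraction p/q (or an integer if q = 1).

D = (-7/3, -25/3)

1. D_x = -7/3  [2·signedArea(DBA) = -70/3 ∩ DB · CA = 11/3]
2. D_y = -25/3  [2·signedArea(DBA) = -70/3 ∩ DB · CA = 11/3]
   → D = (-7/3, -25/3)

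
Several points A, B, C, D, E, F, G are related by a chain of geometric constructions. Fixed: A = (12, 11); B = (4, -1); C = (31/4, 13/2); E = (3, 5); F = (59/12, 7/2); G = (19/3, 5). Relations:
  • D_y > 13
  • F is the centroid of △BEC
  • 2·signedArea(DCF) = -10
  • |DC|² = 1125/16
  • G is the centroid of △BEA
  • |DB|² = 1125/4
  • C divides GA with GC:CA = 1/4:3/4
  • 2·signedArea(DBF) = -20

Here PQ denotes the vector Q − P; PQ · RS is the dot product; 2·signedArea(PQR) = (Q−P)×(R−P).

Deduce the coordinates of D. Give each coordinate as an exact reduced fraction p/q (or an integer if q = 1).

D = (23/2, 14)

1. D_x = 23/2  [2·signedArea(DCF) = -10 ∩ 2·signedArea(DBF) = -20]
2. D_y = 14  [2·signedArea(DCF) = -10 ∩ 2·signedArea(DBF) = -20]
   → D = (23/2, 14)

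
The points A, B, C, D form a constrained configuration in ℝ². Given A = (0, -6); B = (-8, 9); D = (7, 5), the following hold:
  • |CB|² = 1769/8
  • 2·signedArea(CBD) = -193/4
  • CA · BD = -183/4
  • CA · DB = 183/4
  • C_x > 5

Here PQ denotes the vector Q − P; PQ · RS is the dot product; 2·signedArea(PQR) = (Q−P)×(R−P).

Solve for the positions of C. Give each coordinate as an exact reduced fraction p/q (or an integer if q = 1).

1. C_x = 21/4  [2·signedArea(CBD) = -193/4 ∩ CA · DB = 183/4]
2. C_y = 9/4  [2·signedArea(CBD) = -193/4 ∩ CA · DB = 183/4]
   → C = (21/4, 9/4)

C = (21/4, 9/4)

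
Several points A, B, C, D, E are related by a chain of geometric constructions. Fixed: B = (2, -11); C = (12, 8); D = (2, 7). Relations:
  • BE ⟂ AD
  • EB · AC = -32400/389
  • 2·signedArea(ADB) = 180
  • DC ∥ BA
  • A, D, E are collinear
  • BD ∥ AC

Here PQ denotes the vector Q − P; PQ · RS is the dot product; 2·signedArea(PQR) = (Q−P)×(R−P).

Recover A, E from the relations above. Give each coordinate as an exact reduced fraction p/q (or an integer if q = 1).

1. A_x = 12  [BD ∥ AC ∩ DC ∥ BA]
2. A_y = -10  [BD ∥ AC ∩ DC ∥ BA]
   → A = (12, -10)
3. E_x = 3838/389  [A, D, E are collinear ∩ BE ⟂ AD]
4. E_y = -2479/389  [A, D, E are collinear ∩ BE ⟂ AD]
   → E = (3838/389, -2479/389)

A = (12, -10)
E = (3838/389, -2479/389)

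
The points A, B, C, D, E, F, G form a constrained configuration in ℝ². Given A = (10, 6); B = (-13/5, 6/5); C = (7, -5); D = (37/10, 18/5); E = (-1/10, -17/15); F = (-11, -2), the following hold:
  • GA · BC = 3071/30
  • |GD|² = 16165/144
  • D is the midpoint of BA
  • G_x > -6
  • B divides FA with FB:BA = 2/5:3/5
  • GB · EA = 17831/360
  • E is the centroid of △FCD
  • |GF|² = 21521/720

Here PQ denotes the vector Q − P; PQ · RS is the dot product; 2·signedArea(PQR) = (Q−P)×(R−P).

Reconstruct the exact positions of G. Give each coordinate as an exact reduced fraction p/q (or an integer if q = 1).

1. G_x = -111/20  [GA · BC = 3071/30 ∩ GB · EA = 17831/360]
2. G_y = -47/30  [GA · BC = 3071/30 ∩ GB · EA = 17831/360]
   → G = (-111/20, -47/30)

G = (-111/20, -47/30)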